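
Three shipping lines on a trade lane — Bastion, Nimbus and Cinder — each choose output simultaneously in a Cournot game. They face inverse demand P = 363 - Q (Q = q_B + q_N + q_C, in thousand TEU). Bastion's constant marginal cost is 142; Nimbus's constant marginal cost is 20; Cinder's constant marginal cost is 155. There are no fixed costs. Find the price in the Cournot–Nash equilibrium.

Bastion's profit: π_B = (363 - Q)q_B - (142q_B). Setting ∂π_B/∂q_B = 0: 221 - 2q_B - (q_N + q_C) = 0.
Nimbus's first-order condition: 343 - 2q_N - (q_B + q_C) = 0.
Cinder's profit: π_C = (363 - Q)q_C - (155q_C). Setting ∂π_C/∂q_C = 0: 208 - 2q_C - (q_B + q_N) = 0.
Adding the 3 first-order conditions: 772 − 4Q = 0, so Q = 193.
Back-substituting: q_B = (221 − 193) = 28, q_N = (343 − 193) = 150, q_C = (208 − 193) = 15.
Total output Q = 193, so price P = 363 - 193 = 170.

170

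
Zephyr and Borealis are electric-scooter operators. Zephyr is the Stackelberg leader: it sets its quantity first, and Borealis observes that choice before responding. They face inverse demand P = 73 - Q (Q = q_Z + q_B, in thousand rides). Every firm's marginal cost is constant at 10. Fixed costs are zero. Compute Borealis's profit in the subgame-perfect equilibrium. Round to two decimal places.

The follower Borealis best-responds to any q_Z: π_B = (73 - Q)q_B - 10q_B.
Setting the follower's marginal profit to zero, 63 - q_Z - 2q_B = 0, i.e. q_B = (63 - q_Z)/2.
Zephyr substitutes q_B(q_Z) into its own profit: π_Z = q_Z(73 - q_Z - (63 - q_Z)/2) - 10q_Z = (83/2 - (1/2)q_Z)q_Z - 10q_Z.
Leader FOC: 63/2 - q_Z = 0, so q_Z = 63/2.
Then q_B = (63 - 63/2)/2 = 63/4.
Price P = 73 - 189/4 = 103/4.
Borealis's profit: (103/4 - 10)·(63/4) = 248.0625.

248.06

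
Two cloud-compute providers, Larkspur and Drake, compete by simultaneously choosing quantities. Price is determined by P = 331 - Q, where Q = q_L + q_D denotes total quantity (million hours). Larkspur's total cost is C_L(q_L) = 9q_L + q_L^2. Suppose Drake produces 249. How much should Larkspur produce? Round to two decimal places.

With the rival's output fixed at 249, Larkspur's profit is π_L = (331 - 249 - q_L)q_L - (9q_L + q_L²) = (82 - q_L)q_L - (9q_L + q_L²).
∂π_L/∂q_L = 73 - 4q_L = 0, so q_L = 73/4.

18.25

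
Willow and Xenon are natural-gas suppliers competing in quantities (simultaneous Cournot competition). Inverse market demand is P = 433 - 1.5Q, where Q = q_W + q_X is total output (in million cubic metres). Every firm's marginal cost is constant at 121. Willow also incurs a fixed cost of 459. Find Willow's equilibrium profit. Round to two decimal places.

6751.67

Each firm earns π_i = (433 - 1.5Q)q_i - 121q_i.
Setting ∂π_i/∂q_i = 0 with rivals' quantities fixed: 312 - 3q_i - (3/2)q_j = 0.
By symmetry each firm produces the same amount; substituting q_j = q_i yields q_i = 312/(9/2) = 208/3.
Price P = 433 - (3/2)·(416/3) = 225.
Willow's profit: (225 - 121)·(208/3) - 459 = 6751.6667.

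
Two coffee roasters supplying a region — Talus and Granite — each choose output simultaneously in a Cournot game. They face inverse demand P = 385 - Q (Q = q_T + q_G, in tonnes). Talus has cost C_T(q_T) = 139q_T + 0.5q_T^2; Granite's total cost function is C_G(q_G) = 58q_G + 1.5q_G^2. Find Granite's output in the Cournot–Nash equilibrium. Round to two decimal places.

Talus's profit: π_T = (385 - Q)q_T - (139q_T + (1/2)q_T²). Setting ∂π_T/∂q_T = 0: 246 - 3q_T - (q_G) = 0.
Granite's first-order condition: 327 - 5q_G - (q_T) = 0.
Rearranging gives the reaction functions q_T = (246 - q_G)/3 and q_G = (327 - q_T)/5.
Substituting one into the other gives q_T = 129/2 and q_G = 105/2.

52.50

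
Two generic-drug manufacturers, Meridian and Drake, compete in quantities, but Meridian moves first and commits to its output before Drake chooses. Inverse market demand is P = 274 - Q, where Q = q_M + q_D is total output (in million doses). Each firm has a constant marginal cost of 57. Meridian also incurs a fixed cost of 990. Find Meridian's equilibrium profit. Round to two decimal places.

4896.13

Solve by backward induction. Given q_M, the follower Drake maximises π_D = (274 - q_M - q_D)q_D - 57q_D.
Follower FOC: 217 - q_M - 2q_D = 0, so q_D(q_M) = (217 - q_M)/2.
The leader anticipates this reaction. Substituting into P = 274 - Q gives P = 331/2 - (1/2)q_M, so π_M = (331/2 - (1/2)q_M)q_M - 57q_M.
Leader FOC: 217/2 - q_M = 0, so q_M = 217/2.
Then q_D = (217 - 217/2)/2 = 217/4.
Price P = 274 - 651/4 = 445/4.
Meridian's profit: (445/4 - 57)·(217/2) - 990 = 4896.1250.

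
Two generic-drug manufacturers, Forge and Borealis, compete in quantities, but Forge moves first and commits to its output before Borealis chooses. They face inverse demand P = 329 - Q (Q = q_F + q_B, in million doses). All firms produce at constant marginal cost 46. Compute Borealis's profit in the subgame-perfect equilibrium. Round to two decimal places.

The follower Borealis best-responds to any q_F: π_B = (329 - Q)q_B - 46q_B.
Setting the follower's marginal profit to zero, 283 - q_F - 2q_B = 0, i.e. q_B = (283 - q_F)/2.
The leader anticipates this reaction. Substituting into P = 329 - Q gives P = 375/2 - (1/2)q_F, so π_F = (375/2 - (1/2)q_F)q_F - 46q_F.
Leader FOC: 283/2 - q_F = 0, so q_F = 283/2.
Then q_B = (283 - 283/2)/2 = 283/4.
Price P = 329 - 849/4 = 467/4.
Borealis's profit: (467/4 - 46)·(283/4) = 5005.5625.

5005.56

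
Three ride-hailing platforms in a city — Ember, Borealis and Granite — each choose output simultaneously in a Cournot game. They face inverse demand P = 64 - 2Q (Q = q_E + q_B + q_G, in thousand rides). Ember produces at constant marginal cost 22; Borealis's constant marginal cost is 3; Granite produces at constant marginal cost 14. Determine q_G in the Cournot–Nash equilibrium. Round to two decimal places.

Ember's profit: π_E = (64 - 2Q)q_E - (22q_E). Setting ∂π_E/∂q_E = 0: 42 - 4q_E - 2(q_B + q_G) = 0.
Borealis's profit: π_B = (64 - 2Q)q_B - (3q_B). Setting ∂π_B/∂q_B = 0: 61 - 4q_B - 2(q_E + q_G) = 0.
Granite's profit: π_G = (64 - 2Q)q_G - (14q_G). Setting ∂π_G/∂q_G = 0: 50 - 4q_G - 2(q_E + q_B) = 0.
Adding the 3 first-order conditions: 153 − 8Q = 0, so Q = 153/8.
Back-substituting: q_E = (42 − 153/4)/2 = 15/8, q_B = (61 − 153/4)/2 = 91/8, q_G = (50 − 153/4)/2 = 47/8.

5.88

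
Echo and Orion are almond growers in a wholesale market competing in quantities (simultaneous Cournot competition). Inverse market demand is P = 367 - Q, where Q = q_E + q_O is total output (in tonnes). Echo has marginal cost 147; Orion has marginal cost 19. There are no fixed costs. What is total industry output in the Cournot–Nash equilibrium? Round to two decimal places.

189.33

Echo's profit: π_E = (367 - Q)q_E - (147q_E). Setting ∂π_E/∂q_E = 0: 220 - 2q_E - (q_O) = 0.
Orion's profit: π_O = (367 - Q)q_O - (19q_O). Setting ∂π_O/∂q_O = 0: 348 - 2q_O - (q_E) = 0.
Rearranging gives the reaction functions q_E = (220 - q_O)/2 and q_O = (348 - q_E)/2.
Solving the pair: q_E = 92/3, q_O = 476/3.
Total output Q = 92/3 + 476/3 = 568/3.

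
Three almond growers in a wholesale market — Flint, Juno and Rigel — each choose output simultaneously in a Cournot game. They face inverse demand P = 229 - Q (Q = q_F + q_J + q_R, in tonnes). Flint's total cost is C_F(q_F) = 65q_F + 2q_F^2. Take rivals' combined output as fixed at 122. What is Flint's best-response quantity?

With rivals' combined output fixed at 122, Flint's profit is π_F = (229 - 122 - q_F)q_F - (65q_F + 2q_F²) = (107 - q_F)q_F - (65q_F + 2q_F²).
∂π_F/∂q_F = 42 - 6q_F = 0, so q_F = 7.

7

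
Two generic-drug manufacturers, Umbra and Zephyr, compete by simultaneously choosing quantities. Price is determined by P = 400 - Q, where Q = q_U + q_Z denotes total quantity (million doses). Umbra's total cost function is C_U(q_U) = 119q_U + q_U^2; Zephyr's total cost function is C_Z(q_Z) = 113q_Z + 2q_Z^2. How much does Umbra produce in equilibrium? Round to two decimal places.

Umbra's profit: π_U = (400 - Q)q_U - (119q_U + q_U²). Setting ∂π_U/∂q_U = 0: 281 - 4q_U - (q_Z) = 0.
Zephyr's first-order condition: 287 - 6q_Z - (q_U) = 0.
Best responses: q_U = (281 - q_Z)/4, q_Z = (287 - q_U)/6.
Substituting one into the other gives q_U = 1399/23 and q_Z = 867/23.

60.83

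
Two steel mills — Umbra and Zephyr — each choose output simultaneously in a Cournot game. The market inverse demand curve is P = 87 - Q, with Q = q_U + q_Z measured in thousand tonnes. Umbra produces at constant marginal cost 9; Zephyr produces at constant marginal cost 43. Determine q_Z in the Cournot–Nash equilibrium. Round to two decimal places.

3.33

Umbra's profit: π_U = (87 - Q)q_U - (9q_U). Setting ∂π_U/∂q_U = 0: 78 - 2q_U - (q_Z) = 0.
Zephyr's profit: π_Z = (87 - Q)q_Z - (43q_Z). Setting ∂π_Z/∂q_Z = 0: 44 - 2q_Z - (q_U) = 0.
Best responses: q_U = (78 - q_Z)/2, q_Z = (44 - q_U)/2.
Substituting one into the other gives q_U = 112/3 and q_Z = 10/3.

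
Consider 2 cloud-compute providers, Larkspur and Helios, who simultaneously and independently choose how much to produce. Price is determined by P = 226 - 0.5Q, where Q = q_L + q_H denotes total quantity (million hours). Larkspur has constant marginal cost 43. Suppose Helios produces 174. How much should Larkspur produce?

96

With the rival's output fixed at 174, Larkspur's profit is π_L = (226 - (1/2)·174 - (1/2)q_L)q_L - (43q_L) = (139 - (1/2)q_L)q_L - (43q_L).
∂π_L/∂q_L = 96 - q_L = 0, so q_L = 96.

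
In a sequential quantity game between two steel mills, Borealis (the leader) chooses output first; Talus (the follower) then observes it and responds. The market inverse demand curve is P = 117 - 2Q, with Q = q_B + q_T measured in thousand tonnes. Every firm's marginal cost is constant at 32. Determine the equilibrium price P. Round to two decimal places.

53.25

Solve by backward induction. Given q_B, the follower Talus maximises π_T = (117 - 2q_B - 2q_T)q_T - 32q_T.
∂π_T/∂q_T = 85 - 2q_B - 4q_T = 0 gives the reaction function q_T = (85 - 2q_B)/4.
The leader anticipates this reaction. Substituting into P = 117 - 2Q gives P = 149/2 - q_B, so π_B = (149/2 - q_B)q_B - 32q_B.
Leader FOC: 85/2 - 2q_B = 0, so q_B = 85/4.
Then q_T = (85 - 2·(85/4))/4 = 85/8.
Total output Q = 255/8, so price P = 117 - 2·(255/8) = 213/4.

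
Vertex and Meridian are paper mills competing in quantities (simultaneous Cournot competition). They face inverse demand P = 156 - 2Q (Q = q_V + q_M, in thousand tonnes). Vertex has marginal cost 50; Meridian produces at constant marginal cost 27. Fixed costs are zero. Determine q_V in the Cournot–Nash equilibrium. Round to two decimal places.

Vertex's profit: π_V = (156 - 2Q)q_V - (50q_V). Setting ∂π_V/∂q_V = 0: 106 - 4q_V - 2(q_M) = 0.
Meridian's profit: π_M = (156 - 2Q)q_M - (27q_M). Setting ∂π_M/∂q_M = 0: 129 - 4q_M - 2(q_V) = 0.
Best responses: q_V = (106 - 2q_M)/4, q_M = (129 - 2q_V)/4.
Solving the pair: q_V = 83/6, q_M = 76/3.

13.83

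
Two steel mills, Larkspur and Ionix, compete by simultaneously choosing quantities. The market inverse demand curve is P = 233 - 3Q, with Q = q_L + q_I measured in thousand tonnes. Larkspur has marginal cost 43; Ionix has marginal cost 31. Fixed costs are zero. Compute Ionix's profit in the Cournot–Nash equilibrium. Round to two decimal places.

1696.15

Larkspur's profit: π_L = (233 - 3Q)q_L - (43q_L). Setting ∂π_L/∂q_L = 0: 190 - 6q_L - 3(q_I) = 0.
Ionix's first-order condition: 202 - 6q_I - 3(q_L) = 0.
Best responses: q_L = (190 - 3q_I)/6, q_I = (202 - 3q_L)/6.
Substituting one into the other gives q_L = 178/9 and q_I = 214/9.
Price P = 233 - 3·(392/9) = 307/3.
Ionix's profit: (307/3 - 31)·(214/9) = 1696.1481.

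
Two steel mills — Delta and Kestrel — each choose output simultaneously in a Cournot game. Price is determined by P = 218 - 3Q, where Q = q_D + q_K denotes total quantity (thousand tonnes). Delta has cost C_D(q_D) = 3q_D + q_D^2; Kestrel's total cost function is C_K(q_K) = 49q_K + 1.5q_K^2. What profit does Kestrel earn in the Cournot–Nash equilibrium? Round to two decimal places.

566.72

Delta's profit: π_D = (218 - 3Q)q_D - (3q_D + q_D²). Setting ∂π_D/∂q_D = 0: 215 - 8q_D - 3(q_K) = 0.
Kestrel's first-order condition: 169 - 9q_K - 3(q_D) = 0.
Rearranging gives the reaction functions q_D = (215 - 3q_K)/8 and q_K = (169 - 3q_D)/9.
Substituting one into the other gives q_D = 68/3 and q_K = 101/9.
Price P = 218 - 3·(305/9) = 349/3.
Kestrel's profit: (349/3)·(101/9) - 49·(101/9) - (3/2)(101/9)² = 566.7222.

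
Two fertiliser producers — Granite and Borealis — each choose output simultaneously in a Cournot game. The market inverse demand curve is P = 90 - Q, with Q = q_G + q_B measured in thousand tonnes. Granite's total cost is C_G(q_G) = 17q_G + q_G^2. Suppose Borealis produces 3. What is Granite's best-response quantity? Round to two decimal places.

17.50

With the rival's output fixed at 3, Granite's profit is π_G = (90 - 3 - q_G)q_G - (17q_G + q_G²) = (87 - q_G)q_G - (17q_G + q_G²).
∂π_G/∂q_G = 70 - 4q_G = 0, so q_G = 35/2.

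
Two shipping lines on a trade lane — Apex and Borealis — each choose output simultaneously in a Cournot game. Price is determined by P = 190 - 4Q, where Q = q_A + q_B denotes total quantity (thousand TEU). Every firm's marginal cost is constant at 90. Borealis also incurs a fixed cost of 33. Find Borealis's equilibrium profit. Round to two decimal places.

Each firm earns π_i = (190 - 4Q)q_i - 90q_i.
Setting ∂π_i/∂q_i = 0 with rivals' quantities fixed: 100 - 8q_i - 4q_j = 0.
With identical firms every q_j equals q_i, so q_j = q_i and 100 = 12q_i, giving q_i = 25/3.
Price P = 190 - 4·(50/3) = 370/3.
Borealis's profit: (370/3 - 90)·(25/3) - 33 = 244.7778.

244.78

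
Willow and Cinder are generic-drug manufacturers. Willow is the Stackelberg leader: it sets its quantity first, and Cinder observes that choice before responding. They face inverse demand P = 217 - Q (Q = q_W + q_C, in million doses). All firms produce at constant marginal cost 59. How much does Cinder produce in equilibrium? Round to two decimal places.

39.50

The follower Cinder best-responds to any q_W: π_C = (217 - Q)q_C - 59q_C.
∂π_C/∂q_C = 158 - q_W - 2q_C = 0 gives the reaction function q_C = (158 - q_W)/2.
Willow substitutes q_C(q_W) into its own profit: π_W = q_W(217 - q_W - (158 - q_W)/2) - 59q_W = (138 - (1/2)q_W)q_W - 59q_W.
The leader's first-order condition 79 - q_W = 0 yields q_W = 79.
Then q_C = (158 - 79)/2 = 79/2.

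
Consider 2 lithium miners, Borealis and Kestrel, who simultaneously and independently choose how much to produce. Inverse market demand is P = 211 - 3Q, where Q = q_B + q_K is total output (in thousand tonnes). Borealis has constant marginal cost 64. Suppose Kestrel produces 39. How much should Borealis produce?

5

With the rival's output fixed at 39, Borealis's profit is π_B = (211 - 3·39 - 3q_B)q_B - (64q_B) = (94 - 3q_B)q_B - (64q_B).
∂π_B/∂q_B = 30 - 6q_B = 0, so q_B = 5.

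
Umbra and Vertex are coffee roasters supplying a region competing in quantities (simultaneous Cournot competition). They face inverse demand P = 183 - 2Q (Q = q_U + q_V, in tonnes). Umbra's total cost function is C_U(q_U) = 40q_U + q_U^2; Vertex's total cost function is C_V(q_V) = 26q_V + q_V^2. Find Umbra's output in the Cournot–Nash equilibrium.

17

Umbra's profit: π_U = (183 - 2Q)q_U - (40q_U + q_U²). Setting ∂π_U/∂q_U = 0: 143 - 6q_U - 2(q_V) = 0.
Vertex's first-order condition: 157 - 6q_V - 2(q_U) = 0.
So q_U = (143 - 2q_V)/6 and q_V = (157 - 2q_U)/6.
Solving the pair: q_U = 17, q_V = 41/2.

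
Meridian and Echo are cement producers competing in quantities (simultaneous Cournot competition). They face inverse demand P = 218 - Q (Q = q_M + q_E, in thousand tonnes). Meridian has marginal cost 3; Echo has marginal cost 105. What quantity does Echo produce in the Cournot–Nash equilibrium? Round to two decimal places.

Meridian's profit: π_M = (218 - Q)q_M - (3q_M). Setting ∂π_M/∂q_M = 0: 215 - 2q_M - (q_E) = 0.
Echo's profit: π_E = (218 - Q)q_E - (105q_E). Setting ∂π_E/∂q_E = 0: 113 - 2q_E - (q_M) = 0.
So q_M = (215 - q_E)/2 and q_E = (113 - q_M)/2.
Solving the pair: q_M = 317/3, q_E = 11/3.

3.67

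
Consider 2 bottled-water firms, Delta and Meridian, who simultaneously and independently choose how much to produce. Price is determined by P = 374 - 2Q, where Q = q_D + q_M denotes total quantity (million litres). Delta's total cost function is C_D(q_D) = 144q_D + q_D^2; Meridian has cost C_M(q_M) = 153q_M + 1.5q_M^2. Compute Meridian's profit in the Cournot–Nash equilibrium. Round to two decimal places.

1817.76

Delta's profit: π_D = (374 - 2Q)q_D - (144q_D + q_D²). Setting ∂π_D/∂q_D = 0: 230 - 6q_D - 2(q_M) = 0.
Meridian's first-order condition: 221 - 7q_M - 2(q_D) = 0.
Rearranging gives the reaction functions q_D = (230 - 2q_M)/6 and q_M = (221 - 2q_D)/7.
Solving the pair: q_D = 584/19, q_M = 433/19.
Price P = 374 - 2·(1017/19) = 266.9474.
Meridian's profit: 266.9474·(433/19) - 153·(433/19) - (3/2)(433/19)² = 1817.7604.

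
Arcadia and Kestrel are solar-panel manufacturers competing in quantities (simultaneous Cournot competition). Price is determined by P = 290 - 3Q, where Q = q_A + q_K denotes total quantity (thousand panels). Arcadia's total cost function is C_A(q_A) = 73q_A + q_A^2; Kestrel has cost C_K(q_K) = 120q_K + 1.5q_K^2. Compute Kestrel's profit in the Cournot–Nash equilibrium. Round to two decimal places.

569.93

Arcadia's profit: π_A = (290 - 3Q)q_A - (73q_A + q_A²). Setting ∂π_A/∂q_A = 0: 217 - 8q_A - 3(q_K) = 0.
Kestrel's first-order condition: 170 - 9q_K - 3(q_A) = 0.
So q_A = (217 - 3q_K)/8 and q_K = (170 - 3q_A)/9.
Solving the pair: q_A = 481/21, q_K = 709/63.
Price P = 290 - 3·34.1587 = 187.5238.
Kestrel's profit: 187.5238·(709/63) - 120·(709/63) - (3/2)(709/63)² = 569.9331.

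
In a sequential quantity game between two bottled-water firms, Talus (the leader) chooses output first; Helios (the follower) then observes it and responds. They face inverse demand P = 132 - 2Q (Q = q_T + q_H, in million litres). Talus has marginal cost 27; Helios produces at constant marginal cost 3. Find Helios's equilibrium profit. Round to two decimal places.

979.03

The follower Helios best-responds to any q_T: π_H = (132 - 2Q)q_H - 3q_H.
Follower FOC: 129 - 2q_T - 4q_H = 0, so q_H(q_T) = (129 - 2q_T)/4.
The leader anticipates this reaction. Substituting into P = 132 - 2Q gives P = 135/2 - q_T, so π_T = (135/2 - q_T)q_T - 27q_T.
Leader FOC: 81/2 - 2q_T = 0, so q_T = 81/4.
Then q_H = (129 - 2·(81/4))/4 = 177/8.
Price P = 132 - 2·(339/8) = 189/4.
Helios's profit: (189/4 - 3)·(177/8) = 979.0313.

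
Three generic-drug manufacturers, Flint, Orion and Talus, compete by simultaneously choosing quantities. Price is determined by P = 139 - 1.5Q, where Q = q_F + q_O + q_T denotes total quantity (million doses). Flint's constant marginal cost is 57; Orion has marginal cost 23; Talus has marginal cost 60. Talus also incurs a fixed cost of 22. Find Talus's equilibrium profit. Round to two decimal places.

Flint's profit: π_F = (139 - 1.5Q)q_F - (57q_F). Setting ∂π_F/∂q_F = 0: 82 - 3q_F - (3/2)(q_O + q_T) = 0.
Orion's first-order condition: 116 - 3q_O - (3/2)(q_F + q_T) = 0.
Talus's first-order condition: 79 - 3q_T - (3/2)(q_F + q_O) = 0.
Summing all 3 equations gives 277 − 6Q = 0, hence Q = 277/6.
Back-substituting: q_F = (82 − 277/4)/(3/2) = 17/2, q_O = (116 − 277/4)/(3/2) = 187/6, q_T = (79 − 277/4)/(3/2) = 13/2.
Price P = 139 - (3/2)·(277/6) = 279/4.
Talus's profit: (279/4 - 60)·(13/2) - 22 = 331/8.

41.38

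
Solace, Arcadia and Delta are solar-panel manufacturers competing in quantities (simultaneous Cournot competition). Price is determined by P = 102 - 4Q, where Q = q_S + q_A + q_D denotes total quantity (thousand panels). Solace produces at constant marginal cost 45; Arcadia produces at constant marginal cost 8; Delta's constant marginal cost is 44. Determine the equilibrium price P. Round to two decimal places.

49.75

Solace's profit: π_S = (102 - 4Q)q_S - (45q_S). Setting ∂π_S/∂q_S = 0: 57 - 8q_S - 4(q_A + q_D) = 0.
Arcadia's profit: π_A = (102 - 4Q)q_A - (8q_A). Setting ∂π_A/∂q_A = 0: 94 - 8q_A - 4(q_S + q_D) = 0.
Delta's first-order condition: 58 - 8q_D - 4(q_S + q_A) = 0.
Adding the 3 conditions: 209 − 8Q − 8Q = 0, i.e. Q = 209/16.
Back-substituting: q_S = (57 − 209/4)/4 = 19/16, q_A = (94 − 209/4)/4 = 167/16, q_D = (58 − 209/4)/4 = 23/16.
Total output Q = 209/16, so price P = 102 - 4·(209/16) = 199/4.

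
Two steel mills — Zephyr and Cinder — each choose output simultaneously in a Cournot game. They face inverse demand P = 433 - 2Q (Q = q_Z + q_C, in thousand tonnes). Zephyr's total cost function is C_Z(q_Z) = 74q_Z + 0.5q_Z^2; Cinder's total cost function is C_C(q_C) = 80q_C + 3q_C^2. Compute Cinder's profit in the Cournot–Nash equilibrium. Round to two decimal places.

Zephyr's profit: π_Z = (433 - 2Q)q_Z - (74q_Z + (1/2)q_Z²). Setting ∂π_Z/∂q_Z = 0: 359 - 5q_Z - 2(q_C) = 0.
Cinder's profit: π_C = (433 - 2Q)q_C - (80q_C + 3q_C²). Setting ∂π_C/∂q_C = 0: 353 - 10q_C - 2(q_Z) = 0.
Rearranging gives the reaction functions q_Z = (359 - 2q_C)/5 and q_C = (353 - 2q_Z)/10.
Substituting one into the other gives q_Z = 1442/23 and q_C = 1047/46.
Price P = 433 - 2·85.4565 = 262.0870.
Cinder's profit: 262.0870·(1047/46) - 80·(1047/46) - 3(1047/46)² = 2590.2859.

2590.29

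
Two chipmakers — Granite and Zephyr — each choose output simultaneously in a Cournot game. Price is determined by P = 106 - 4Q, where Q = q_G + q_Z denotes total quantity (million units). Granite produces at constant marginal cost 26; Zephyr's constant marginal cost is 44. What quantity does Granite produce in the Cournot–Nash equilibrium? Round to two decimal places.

8.17

Granite's profit: π_G = (106 - 4Q)q_G - (26q_G). Setting ∂π_G/∂q_G = 0: 80 - 8q_G - 4(q_Z) = 0.
Zephyr's first-order condition: 62 - 8q_Z - 4(q_G) = 0.
Best responses: q_G = (80 - 4q_Z)/8, q_Z = (62 - 4q_G)/8.
Solving the pair: q_G = 49/6, q_Z = 11/3.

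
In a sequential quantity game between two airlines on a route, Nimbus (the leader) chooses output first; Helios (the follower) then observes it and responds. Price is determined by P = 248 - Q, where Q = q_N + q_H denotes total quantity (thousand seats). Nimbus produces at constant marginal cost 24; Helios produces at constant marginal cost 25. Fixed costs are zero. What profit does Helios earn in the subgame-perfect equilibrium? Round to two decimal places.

3052.56

The follower Helios best-responds to any q_N: π_H = (248 - Q)q_H - 25q_H.
Setting the follower's marginal profit to zero, 223 - q_N - 2q_H = 0, i.e. q_H = (223 - q_N)/2.
Nimbus substitutes q_H(q_N) into its own profit: π_N = q_N(248 - q_N - (223 - q_N)/2) - 24q_N = (273/2 - (1/2)q_N)q_N - 24q_N.
Maximising: ∂π_N/∂q_N = 225/2 - q_N = 0, giving q_N = 225/2.
Then q_H = (223 - 225/2)/2 = 221/4.
Price P = 248 - 671/4 = 321/4.
Helios's profit: (321/4 - 25)·(221/4) = 3052.5625.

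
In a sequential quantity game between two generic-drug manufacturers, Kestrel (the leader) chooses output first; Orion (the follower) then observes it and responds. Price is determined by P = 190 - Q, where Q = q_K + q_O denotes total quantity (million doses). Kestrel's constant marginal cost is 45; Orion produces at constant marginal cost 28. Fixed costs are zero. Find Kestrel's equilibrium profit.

2048

Solve by backward induction. Given q_K, the follower Orion maximises π_O = (190 - q_K - q_O)q_O - 28q_O.
Follower FOC: 162 - q_K - 2q_O = 0, so q_O(q_K) = (162 - q_K)/2.
Kestrel substitutes q_O(q_K) into its own profit: π_K = q_K(190 - q_K - (162 - q_K)/2) - 45q_K = (109 - (1/2)q_K)q_K - 45q_K.
Leader FOC: 64 - q_K = 0, so q_K = 64.
Then q_O = (162 - 64)/2 = 49.
Price P = 190 - 113 = 77.
Kestrel's profit: (77 - 45)·64 = 2048.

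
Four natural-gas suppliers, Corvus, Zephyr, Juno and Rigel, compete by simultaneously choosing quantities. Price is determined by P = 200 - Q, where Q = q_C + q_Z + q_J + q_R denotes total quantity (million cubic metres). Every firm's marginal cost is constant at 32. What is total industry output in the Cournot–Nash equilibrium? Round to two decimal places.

134.40

Each firm earns π_i = (200 - Q)q_i - 32q_i.
Setting ∂π_i/∂q_i = 0 with rivals' quantities fixed: 168 - 2q_i - Σ_{j≠i} q_j = 0.
With identical firms every q_j equals q_i, so Σ_{j≠i} q_j = 3q_i and 168 = 5q_i, giving q_i = 168/5.
Total output Q = 168/5 + 168/5 + 168/5 + 168/5 = 672/5.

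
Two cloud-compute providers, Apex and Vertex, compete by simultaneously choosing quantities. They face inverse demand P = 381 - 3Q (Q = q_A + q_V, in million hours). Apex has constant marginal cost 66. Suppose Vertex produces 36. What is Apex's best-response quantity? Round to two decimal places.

With the rival's output fixed at 36, Apex's profit is π_A = (381 - 3·36 - 3q_A)q_A - (66q_A) = (273 - 3q_A)q_A - (66q_A).
∂π_A/∂q_A = 207 - 6q_A = 0, so q_A = 69/2.

34.50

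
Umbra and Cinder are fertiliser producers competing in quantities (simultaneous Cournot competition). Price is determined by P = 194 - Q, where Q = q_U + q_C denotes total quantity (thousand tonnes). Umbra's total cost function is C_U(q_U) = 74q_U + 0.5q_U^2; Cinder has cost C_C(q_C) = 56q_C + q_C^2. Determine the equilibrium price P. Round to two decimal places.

136.18

Umbra's profit: π_U = (194 - Q)q_U - (74q_U + (1/2)q_U²). Setting ∂π_U/∂q_U = 0: 120 - 3q_U - (q_C) = 0.
Cinder's first-order condition: 138 - 4q_C - (q_U) = 0.
Best responses: q_U = (120 - q_C)/3, q_C = (138 - q_U)/4.
Solving the pair: q_U = 342/11, q_C = 294/11.
Total output Q = 636/11, so price P = 194 - 636/11 = 1498/11.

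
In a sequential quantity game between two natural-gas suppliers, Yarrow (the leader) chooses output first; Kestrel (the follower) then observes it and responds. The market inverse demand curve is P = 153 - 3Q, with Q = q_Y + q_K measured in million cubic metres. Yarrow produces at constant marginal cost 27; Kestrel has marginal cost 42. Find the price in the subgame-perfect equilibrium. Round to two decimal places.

62.25

Solve by backward induction. Given q_Y, the follower Kestrel maximises π_K = (153 - 3q_Y - 3q_K)q_K - 42q_K.
∂π_K/∂q_K = 111 - 3q_Y - 6q_K = 0 gives the reaction function q_K = (111 - 3q_Y)/6.
The leader anticipates this reaction. Substituting into P = 153 - 3Q gives P = 195/2 - (3/2)q_Y, so π_Y = (195/2 - (3/2)q_Y)q_Y - 27q_Y.
Leader FOC: 141/2 - 3q_Y = 0, so q_Y = 47/2.
Then q_K = (111 - 3·(47/2))/6 = 27/4.
Total output Q = 121/4, so price P = 153 - 3·(121/4) = 249/4.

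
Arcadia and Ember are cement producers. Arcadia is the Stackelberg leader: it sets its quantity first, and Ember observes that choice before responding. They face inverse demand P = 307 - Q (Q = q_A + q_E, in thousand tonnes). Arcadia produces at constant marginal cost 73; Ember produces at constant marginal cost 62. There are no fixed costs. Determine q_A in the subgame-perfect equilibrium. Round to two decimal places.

Solve by backward induction. Given q_A, the follower Ember maximises π_E = (307 - q_A - q_E)q_E - 62q_E.
Setting the follower's marginal profit to zero, 245 - q_A - 2q_E = 0, i.e. q_E = (245 - q_A)/2.
The leader anticipates this reaction. Substituting into P = 307 - Q gives P = 369/2 - (1/2)q_A, so π_A = (369/2 - (1/2)q_A)q_A - 73q_A.
Leader FOC: 223/2 - q_A = 0, so q_A = 223/2.
Then q_E = (245 - 223/2)/2 = 267/4.

111.50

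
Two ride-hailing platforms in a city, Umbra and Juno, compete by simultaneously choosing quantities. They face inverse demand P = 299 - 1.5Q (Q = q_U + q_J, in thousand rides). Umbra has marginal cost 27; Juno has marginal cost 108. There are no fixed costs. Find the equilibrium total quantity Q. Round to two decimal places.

Umbra's profit: π_U = (299 - 1.5Q)q_U - (27q_U). Setting ∂π_U/∂q_U = 0: 272 - 3q_U - (3/2)(q_J) = 0.
Juno's first-order condition: 191 - 3q_J - (3/2)(q_U) = 0.
Rearranging gives the reaction functions q_U = (272 - (3/2)q_J)/3 and q_J = (191 - (3/2)q_U)/3.
Solving the pair: q_U = 706/9, q_J = 220/9.
Total output Q = 706/9 + 220/9 = 926/9.

102.89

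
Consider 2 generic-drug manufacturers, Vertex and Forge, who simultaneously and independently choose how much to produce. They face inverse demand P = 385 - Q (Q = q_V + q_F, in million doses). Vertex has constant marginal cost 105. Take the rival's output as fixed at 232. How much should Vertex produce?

24

With the rival's output fixed at 232, Vertex's profit is π_V = (385 - 232 - q_V)q_V - (105q_V) = (153 - q_V)q_V - (105q_V).
∂π_V/∂q_V = 48 - 2q_V = 0, so q_V = 24.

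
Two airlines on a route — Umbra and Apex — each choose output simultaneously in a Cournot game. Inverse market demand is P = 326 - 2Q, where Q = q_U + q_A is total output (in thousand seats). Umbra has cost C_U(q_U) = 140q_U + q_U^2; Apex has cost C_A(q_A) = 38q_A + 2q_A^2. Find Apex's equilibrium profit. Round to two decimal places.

Umbra's profit: π_U = (326 - 2Q)q_U - (140q_U + q_U²). Setting ∂π_U/∂q_U = 0: 186 - 6q_U - 2(q_A) = 0.
Apex's profit: π_A = (326 - 2Q)q_A - (38q_A + 2q_A²). Setting ∂π_A/∂q_A = 0: 288 - 8q_A - 2(q_U) = 0.
So q_U = (186 - 2q_A)/6 and q_A = (288 - 2q_U)/8.
Substituting one into the other gives q_U = 228/11 and q_A = 339/11.
Price P = 326 - 2·(567/11) = 222.9091.
Apex's profit: 222.9091·(339/11) - 38·(339/11) - 2(339/11)² = 3799.0413.

3799.04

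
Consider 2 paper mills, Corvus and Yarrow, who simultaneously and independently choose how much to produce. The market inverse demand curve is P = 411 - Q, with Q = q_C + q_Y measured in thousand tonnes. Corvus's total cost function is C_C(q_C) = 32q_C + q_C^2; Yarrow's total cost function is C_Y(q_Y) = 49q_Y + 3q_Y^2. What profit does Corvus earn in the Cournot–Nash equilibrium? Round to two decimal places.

Corvus's profit: π_C = (411 - Q)q_C - (32q_C + q_C²). Setting ∂π_C/∂q_C = 0: 379 - 4q_C - (q_Y) = 0.
Yarrow's first-order condition: 362 - 8q_Y - (q_C) = 0.
Best responses: q_C = (379 - q_Y)/4, q_Y = (362 - q_C)/8.
Solving the pair: q_C = 86.1290, q_Y = 1069/31.
Price P = 411 - 120.6129 = 290.3871.
Corvus's profit: 290.3871·86.1290 - 32·86.1290 - 86.1290² = 14836.4204.

14836.42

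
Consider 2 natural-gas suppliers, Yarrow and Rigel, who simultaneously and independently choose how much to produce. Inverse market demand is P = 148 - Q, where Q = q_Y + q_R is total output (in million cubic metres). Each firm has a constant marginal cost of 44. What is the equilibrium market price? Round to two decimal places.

Each firm earns π_i = (148 - Q)q_i - 44q_i.
First-order condition (treating rivals' output as given): 104 - 2q_i - q_j = 0.
By symmetry each firm produces the same amount; substituting q_j = q_i yields q_i = 104/3.
Total output Q = 208/3, so price P = 148 - 208/3 = 236/3.

78.67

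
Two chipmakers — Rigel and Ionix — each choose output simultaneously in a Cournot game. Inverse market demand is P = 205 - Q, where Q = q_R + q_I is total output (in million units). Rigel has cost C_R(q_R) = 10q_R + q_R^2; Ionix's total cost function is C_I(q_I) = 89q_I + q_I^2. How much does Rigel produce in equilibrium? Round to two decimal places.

44.27

Rigel's profit: π_R = (205 - Q)q_R - (10q_R + q_R²). Setting ∂π_R/∂q_R = 0: 195 - 4q_R - (q_I) = 0.
Ionix's profit: π_I = (205 - Q)q_I - (89q_I + q_I²). Setting ∂π_I/∂q_I = 0: 116 - 4q_I - (q_R) = 0.
So q_R = (195 - q_I)/4 and q_I = (116 - q_R)/4.
Solving the pair: q_R = 664/15, q_I = 269/15.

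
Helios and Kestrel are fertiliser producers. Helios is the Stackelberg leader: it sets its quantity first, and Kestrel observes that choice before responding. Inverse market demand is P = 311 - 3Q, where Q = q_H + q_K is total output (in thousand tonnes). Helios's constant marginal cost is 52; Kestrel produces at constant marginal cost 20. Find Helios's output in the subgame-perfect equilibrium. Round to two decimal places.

37.83

Solve by backward induction. Given q_H, the follower Kestrel maximises π_K = (311 - 3q_H - 3q_K)q_K - 20q_K.
Follower FOC: 291 - 3q_H - 6q_K = 0, so q_K(q_H) = (291 - 3q_H)/6.
Helios substitutes q_K(q_H) into its own profit: π_H = q_H(311 - 3q_H - (291 - 3q_H)/2) - 52q_H = (331/2 - (3/2)q_H)q_H - 52q_H.
Leader FOC: 227/2 - 3q_H = 0, so q_H = 227/6.
Then q_K = (291 - 3·(227/6))/6 = 355/12.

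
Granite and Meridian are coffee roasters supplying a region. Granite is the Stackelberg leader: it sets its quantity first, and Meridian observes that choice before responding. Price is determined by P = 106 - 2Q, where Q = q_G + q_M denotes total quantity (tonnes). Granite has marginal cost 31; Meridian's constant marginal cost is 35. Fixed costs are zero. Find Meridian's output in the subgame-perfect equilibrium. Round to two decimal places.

7.88

Solve by backward induction. Given q_G, the follower Meridian maximises π_M = (106 - 2q_G - 2q_M)q_M - 35q_M.
Setting the follower's marginal profit to zero, 71 - 2q_G - 4q_M = 0, i.e. q_M = (71 - 2q_G)/4.
Granite substitutes q_M(q_G) into its own profit: π_G = q_G(106 - 2q_G - (71 - 2q_G)/2) - 31q_G = (141/2 - q_G)q_G - 31q_G.
Maximising: ∂π_G/∂q_G = 79/2 - 2q_G = 0, giving q_G = 79/4.
Then q_M = (71 - 2·(79/4))/4 = 63/8.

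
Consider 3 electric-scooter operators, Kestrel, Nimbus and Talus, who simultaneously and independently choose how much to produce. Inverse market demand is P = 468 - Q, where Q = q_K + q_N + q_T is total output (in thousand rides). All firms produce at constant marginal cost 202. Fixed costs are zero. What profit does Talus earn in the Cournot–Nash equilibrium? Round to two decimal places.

A representative firm's profit is π_i = q_i(468 - Q) - 202q_i.
First-order condition (treating rivals' output as given): 266 - 2q_i - Σ_{j≠i} q_j = 0.
By symmetry each firm produces the same amount; substituting Σ_{j≠i} q_j = 2q_i yields q_i = 266/4 = 133/2.
Price P = 468 - 399/2 = 537/2.
Talus's profit: (537/2 - 202)·(133/2) = 4422.2500.

4422.25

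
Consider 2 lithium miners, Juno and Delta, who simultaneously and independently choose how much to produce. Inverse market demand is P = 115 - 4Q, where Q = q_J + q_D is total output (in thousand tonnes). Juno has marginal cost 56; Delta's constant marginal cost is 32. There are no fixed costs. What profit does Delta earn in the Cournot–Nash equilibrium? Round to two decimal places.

318.03

Juno's profit: π_J = (115 - 4Q)q_J - (56q_J). Setting ∂π_J/∂q_J = 0: 59 - 8q_J - 4(q_D) = 0.
Delta's profit: π_D = (115 - 4Q)q_D - (32q_D). Setting ∂π_D/∂q_D = 0: 83 - 8q_D - 4(q_J) = 0.
Rearranging gives the reaction functions q_J = (59 - 4q_D)/8 and q_D = (83 - 4q_J)/8.
Solving the pair: q_J = 35/12, q_D = 107/12.
Price P = 115 - 4·(71/6) = 203/3.
Delta's profit: (203/3 - 32)·(107/12) = 318.0278.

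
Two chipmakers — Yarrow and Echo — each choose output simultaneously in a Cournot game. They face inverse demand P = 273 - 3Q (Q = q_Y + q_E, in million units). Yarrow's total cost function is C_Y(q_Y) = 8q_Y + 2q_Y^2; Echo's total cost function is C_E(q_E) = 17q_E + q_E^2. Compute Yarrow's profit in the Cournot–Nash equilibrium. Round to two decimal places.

Yarrow's profit: π_Y = (273 - 3Q)q_Y - (8q_Y + 2q_Y²). Setting ∂π_Y/∂q_Y = 0: 265 - 10q_Y - 3(q_E) = 0.
Echo's first-order condition: 256 - 8q_E - 3(q_Y) = 0.
So q_Y = (265 - 3q_E)/10 and q_E = (256 - 3q_Y)/8.
Substituting one into the other gives q_Y = 1352/71 and q_E = 1765/71.
Price P = 273 - 3·43.9014 = 141.2958.
Yarrow's profit: 141.2958·(1352/71) - 8·(1352/71) - 2(1352/71)² = 1813.0371.

1813.04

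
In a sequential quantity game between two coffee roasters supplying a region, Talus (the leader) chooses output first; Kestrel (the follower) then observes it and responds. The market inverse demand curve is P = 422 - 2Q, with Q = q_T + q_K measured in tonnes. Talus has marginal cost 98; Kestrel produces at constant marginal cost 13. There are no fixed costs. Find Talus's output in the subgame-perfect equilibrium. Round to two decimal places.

Solve by backward induction. Given q_T, the follower Kestrel maximises π_K = (422 - 2q_T - 2q_K)q_K - 13q_K.
∂π_K/∂q_K = 409 - 2q_T - 4q_K = 0 gives the reaction function q_K = (409 - 2q_T)/4.
Talus substitutes q_K(q_T) into its own profit: π_T = q_T(422 - 2q_T - (409 - 2q_T)/2) - 98q_T = (435/2 - q_T)q_T - 98q_T.
Leader FOC: 239/2 - 2q_T = 0, so q_T = 239/4.
Then q_K = (409 - 2·(239/4))/4 = 579/8.

59.75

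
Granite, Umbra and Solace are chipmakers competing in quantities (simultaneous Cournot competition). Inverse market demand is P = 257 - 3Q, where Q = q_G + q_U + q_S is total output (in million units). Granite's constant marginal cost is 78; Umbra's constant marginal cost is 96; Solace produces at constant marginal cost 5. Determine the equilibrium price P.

109

Granite's profit: π_G = (257 - 3Q)q_G - (78q_G). Setting ∂π_G/∂q_G = 0: 179 - 6q_G - 3(q_U + q_S) = 0.
Umbra's profit: π_U = (257 - 3Q)q_U - (96q_U). Setting ∂π_U/∂q_U = 0: 161 - 6q_U - 3(q_G + q_S) = 0.
Solace's profit: π_S = (257 - 3Q)q_S - (5q_S). Setting ∂π_S/∂q_S = 0: 252 - 6q_S - 3(q_G + q_U) = 0.
Adding the 3 first-order conditions: 592 − 12Q = 0, so Q = 148/3.
Back-substituting: q_G = (179 − 148)/3 = 31/3, q_U = (161 − 148)/3 = 13/3, q_S = (252 − 148)/3 = 104/3.
Total output Q = 148/3, so price P = 257 - 3·(148/3) = 109.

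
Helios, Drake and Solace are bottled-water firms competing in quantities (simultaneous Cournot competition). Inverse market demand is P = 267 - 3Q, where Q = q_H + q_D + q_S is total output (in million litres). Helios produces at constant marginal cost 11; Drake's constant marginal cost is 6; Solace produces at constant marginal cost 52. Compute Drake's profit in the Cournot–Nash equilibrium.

2028

Helios's profit: π_H = (267 - 3Q)q_H - (11q_H). Setting ∂π_H/∂q_H = 0: 256 - 6q_H - 3(q_D + q_S) = 0.
Drake's first-order condition: 261 - 6q_D - 3(q_H + q_S) = 0.
Solace's profit: π_S = (267 - 3Q)q_S - (52q_S). Setting ∂π_S/∂q_S = 0: 215 - 6q_S - 3(q_H + q_D) = 0.
Summing all 3 equations gives 732 − 12Q = 0, hence Q = 61.
Back-substituting: q_H = (256 − 183)/3 = 73/3, q_D = (261 − 183)/3 = 26, q_S = (215 − 183)/3 = 32/3.
Price P = 267 - 3·61 = 84.
Drake's profit: (84 - 6)·26 = 2028.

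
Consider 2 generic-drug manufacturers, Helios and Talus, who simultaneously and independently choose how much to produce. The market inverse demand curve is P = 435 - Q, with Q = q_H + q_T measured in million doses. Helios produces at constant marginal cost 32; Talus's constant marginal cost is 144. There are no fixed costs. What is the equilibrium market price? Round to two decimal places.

203.67

Helios's profit: π_H = (435 - Q)q_H - (32q_H). Setting ∂π_H/∂q_H = 0: 403 - 2q_H - (q_T) = 0.
Talus's first-order condition: 291 - 2q_T - (q_H) = 0.
Rearranging gives the reaction functions q_H = (403 - q_T)/2 and q_T = (291 - q_H)/2.
Substituting one into the other gives q_H = 515/3 and q_T = 179/3.
Total output Q = 694/3, so price P = 435 - 694/3 = 611/3.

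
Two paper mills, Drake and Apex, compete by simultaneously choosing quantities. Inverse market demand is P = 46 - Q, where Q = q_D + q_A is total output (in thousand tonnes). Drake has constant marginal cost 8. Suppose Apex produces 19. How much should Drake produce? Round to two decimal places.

With the rival's output fixed at 19, Drake's profit is π_D = (46 - 19 - q_D)q_D - (8q_D) = (27 - q_D)q_D - (8q_D).
∂π_D/∂q_D = 19 - 2q_D = 0, so q_D = 19/2.

9.50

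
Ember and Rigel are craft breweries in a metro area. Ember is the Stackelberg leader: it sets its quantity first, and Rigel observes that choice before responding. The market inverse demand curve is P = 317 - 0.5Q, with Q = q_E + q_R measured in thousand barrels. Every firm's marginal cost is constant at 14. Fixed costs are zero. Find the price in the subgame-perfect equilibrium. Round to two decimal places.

The follower Rigel best-responds to any q_E: π_R = (317 - 0.5Q)q_R - 14q_R.
Setting the follower's marginal profit to zero, 303 - (1/2)q_E - q_R = 0, i.e. q_R = (303 - (1/2)q_E).
Ember substitutes q_R(q_E) into its own profit: π_E = q_E(317 - (1/2)q_E - (303 - (1/2)q_E)/2) - 14q_E = (331/2 - (1/4)q_E)q_E - 14q_E.
The leader's first-order condition 303/2 - (1/2)q_E = 0 yields q_E = 303.
Then q_R = (303 - (1/2)·303) = 303/2.
Total output Q = 909/2, so price P = 317 - (1/2)·(909/2) = 359/4.

89.75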